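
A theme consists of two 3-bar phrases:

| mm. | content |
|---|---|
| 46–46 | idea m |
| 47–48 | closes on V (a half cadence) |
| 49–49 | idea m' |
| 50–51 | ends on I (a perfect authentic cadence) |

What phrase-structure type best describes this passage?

Phrase 1 ends with a half cadence (weaker) and phrase 2 with a perfect authentic cadence (stronger): antecedent + consequent = a period.
The two phrases open with the same material (m / m'), so the period is parallel.

parallel period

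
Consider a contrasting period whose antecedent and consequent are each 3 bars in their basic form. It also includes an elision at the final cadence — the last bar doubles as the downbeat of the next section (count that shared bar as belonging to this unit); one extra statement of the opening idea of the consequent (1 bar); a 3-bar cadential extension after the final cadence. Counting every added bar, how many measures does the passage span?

10 measures

Basic contrasting period: 3 + 3 = 6 bars.
6 (basic form) + 1 (extra statement) + 3 (cadential extension) = 10.
The elision shares a bar with the next section but does not change this unit's count.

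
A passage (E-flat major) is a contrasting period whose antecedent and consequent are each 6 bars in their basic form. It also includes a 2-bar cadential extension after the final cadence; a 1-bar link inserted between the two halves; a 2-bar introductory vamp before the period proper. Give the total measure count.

Basic contrasting period: 6 + 6 = 12 bars.
12 (basic form) + 2 (cadential extension) + 1 (link) + 2 (introduction) = 17.

17 measures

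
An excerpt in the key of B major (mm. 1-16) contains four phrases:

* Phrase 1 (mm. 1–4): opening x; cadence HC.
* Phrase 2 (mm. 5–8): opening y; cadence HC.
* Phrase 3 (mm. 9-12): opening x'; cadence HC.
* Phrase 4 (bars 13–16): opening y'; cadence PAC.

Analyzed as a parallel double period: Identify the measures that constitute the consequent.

measures 9–16

In a double period the four phrases pair into a large antecedent (phrases 1–2, ending half cadence) and a large consequent (phrases 3–4, ending perfect authentic cadence). The consequent spans measures 9–16.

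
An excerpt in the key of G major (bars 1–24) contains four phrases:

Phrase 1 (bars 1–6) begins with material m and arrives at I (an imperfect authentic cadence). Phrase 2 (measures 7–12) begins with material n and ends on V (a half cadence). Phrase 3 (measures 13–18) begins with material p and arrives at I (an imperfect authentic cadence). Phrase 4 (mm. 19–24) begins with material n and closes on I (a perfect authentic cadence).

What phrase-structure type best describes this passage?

contrasting double period

Four phrases in two halves: the first half (measures 1–12) ends with a half cadence, the second (mm. 13-24) with a perfect authentic cadence — a large antecedent–consequent pair, i.e. a double period.
Phrase 3 begins with different material from phrase 1, making it contrasting.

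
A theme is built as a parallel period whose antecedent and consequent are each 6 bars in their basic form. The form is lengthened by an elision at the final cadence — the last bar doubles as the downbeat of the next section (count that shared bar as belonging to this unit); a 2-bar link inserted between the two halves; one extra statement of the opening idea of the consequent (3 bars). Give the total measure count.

Basic parallel period: 6 + 6 = 12 bars.
12 (basic form) + 2 (link) + 3 (extra statement) = 17.
The elision shares a bar with the next section but does not change this unit's count.

17 measures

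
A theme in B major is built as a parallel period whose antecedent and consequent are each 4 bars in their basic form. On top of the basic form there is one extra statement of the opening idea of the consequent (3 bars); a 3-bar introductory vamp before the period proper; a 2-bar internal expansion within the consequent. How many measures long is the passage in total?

Basic parallel period: 4 + 4 = 8 bars.
8 (basic form) + 3 (extra statement) + 3 (introduction) + 2 (internal expansion) = 16.

16 measures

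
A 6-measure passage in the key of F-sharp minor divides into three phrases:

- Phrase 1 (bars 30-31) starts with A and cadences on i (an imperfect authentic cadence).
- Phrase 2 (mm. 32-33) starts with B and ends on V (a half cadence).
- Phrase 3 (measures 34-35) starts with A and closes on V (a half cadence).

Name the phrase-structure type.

phrase group

The final phrase closes with a half cadence, which is not stronger than the preceding half cadence; the 3 phrases lack an overall antecedent–consequent design and so form a phrase group.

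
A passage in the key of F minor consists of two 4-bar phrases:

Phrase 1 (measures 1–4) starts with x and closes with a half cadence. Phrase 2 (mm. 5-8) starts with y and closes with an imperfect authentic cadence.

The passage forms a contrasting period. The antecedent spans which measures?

measures 1–4

The antecedent is the phrase ending with the weaker cadence (half cadence, phrase 1) and the consequent the one ending more conclusively (imperfect authentic cadence, phrase 2); the antecedent is bars 1–4.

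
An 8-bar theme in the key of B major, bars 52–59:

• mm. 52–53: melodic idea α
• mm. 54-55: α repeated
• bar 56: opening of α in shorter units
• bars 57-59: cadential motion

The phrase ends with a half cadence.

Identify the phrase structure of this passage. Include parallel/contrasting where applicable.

Basic idea (bars 52–53) + its repetition (bars 54–55) form the presentation; fragmentation and cadence (bars 56–59) form the continuation — the 8-bar whole is a sentence.

sentence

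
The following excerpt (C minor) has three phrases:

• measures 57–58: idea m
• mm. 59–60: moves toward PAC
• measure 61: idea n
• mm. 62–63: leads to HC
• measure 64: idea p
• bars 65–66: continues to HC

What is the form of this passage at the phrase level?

phrase group

The final phrase closes with a half cadence, which is not stronger than the preceding half cadence; the 3 phrases lack an overall antecedent–consequent design and so form a phrase group.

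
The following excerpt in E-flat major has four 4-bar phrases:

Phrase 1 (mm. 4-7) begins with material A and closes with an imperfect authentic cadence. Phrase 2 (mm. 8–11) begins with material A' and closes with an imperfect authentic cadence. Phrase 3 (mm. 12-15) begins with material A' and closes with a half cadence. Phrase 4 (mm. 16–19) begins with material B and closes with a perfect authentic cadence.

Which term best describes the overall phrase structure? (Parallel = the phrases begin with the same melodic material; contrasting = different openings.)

Four phrases in two halves: the first half (mm. 4-11) ends with an imperfect authentic cadence, the second (measures 12-19) with a perfect authentic cadence — a large antecedent–consequent pair, i.e. a double period.
Phrase 3 begins with the same material as phrase 1, making it parallel.

parallel double period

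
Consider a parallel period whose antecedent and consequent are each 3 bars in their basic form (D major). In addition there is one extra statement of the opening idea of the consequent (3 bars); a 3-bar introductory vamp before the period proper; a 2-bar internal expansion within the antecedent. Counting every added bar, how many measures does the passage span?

Basic parallel period: 3 + 3 = 6 bars.
6 (basic form) + 3 (extra statement) + 3 (introduction) + 2 (internal expansion) = 14.

14 measures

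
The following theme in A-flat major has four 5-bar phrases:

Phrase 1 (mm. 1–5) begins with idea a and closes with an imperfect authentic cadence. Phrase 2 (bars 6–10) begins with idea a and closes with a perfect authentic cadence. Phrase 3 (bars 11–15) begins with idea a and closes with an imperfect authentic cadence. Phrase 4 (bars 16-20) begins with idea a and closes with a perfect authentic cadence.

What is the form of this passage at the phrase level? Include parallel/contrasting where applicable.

repeated period

The cadence pattern IAC–PAC–IAC–PAC is weak–strong twice, and phrases 3–4 restate phrases 1–2: a period heard twice, not a double period (which would end weakly at phrase 2).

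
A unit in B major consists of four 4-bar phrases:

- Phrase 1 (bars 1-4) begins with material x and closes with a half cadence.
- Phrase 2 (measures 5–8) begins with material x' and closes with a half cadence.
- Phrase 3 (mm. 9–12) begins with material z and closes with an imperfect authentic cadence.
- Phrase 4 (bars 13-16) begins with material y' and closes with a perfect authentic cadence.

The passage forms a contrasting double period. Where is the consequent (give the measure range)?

In a double period the four phrases pair into a large antecedent (phrases 1–2, ending half cadence) and a large consequent (phrases 3–4, ending perfect authentic cadence). The consequent spans measures 9–16.

measures 9–16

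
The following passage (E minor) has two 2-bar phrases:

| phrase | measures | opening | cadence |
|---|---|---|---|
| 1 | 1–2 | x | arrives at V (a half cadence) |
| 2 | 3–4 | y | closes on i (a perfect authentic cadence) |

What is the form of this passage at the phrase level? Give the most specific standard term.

contrasting period

Phrase 1 ends with a half cadence (weaker) and phrase 2 with a perfect authentic cadence (stronger): antecedent + consequent = a period.
The two phrases open with different material (x / y), so the period is contrasting.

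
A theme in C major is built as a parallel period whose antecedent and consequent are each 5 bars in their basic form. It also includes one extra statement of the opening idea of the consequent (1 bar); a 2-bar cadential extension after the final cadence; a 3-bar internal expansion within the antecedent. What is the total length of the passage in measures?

16 measures

Basic parallel period: 5 + 5 = 10 bars.
10 (basic form) + 1 (extra statement) + 2 (cadential extension) + 3 (internal expansion) = 16.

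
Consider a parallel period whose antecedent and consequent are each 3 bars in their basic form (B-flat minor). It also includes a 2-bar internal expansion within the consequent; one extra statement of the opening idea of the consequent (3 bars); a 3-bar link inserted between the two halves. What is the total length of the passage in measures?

Basic parallel period: 3 + 3 = 6 bars.
6 (basic form) + 2 (internal expansion) + 3 (extra statement) + 3 (link) = 14.

14 measures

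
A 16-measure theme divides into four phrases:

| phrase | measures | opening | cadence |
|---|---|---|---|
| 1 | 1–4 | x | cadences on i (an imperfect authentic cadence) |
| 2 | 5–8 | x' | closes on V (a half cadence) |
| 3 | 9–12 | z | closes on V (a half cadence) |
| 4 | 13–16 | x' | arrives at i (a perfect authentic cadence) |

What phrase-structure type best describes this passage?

Four phrases in two halves: the first half (mm. 1–8) ends with a half cadence, the second (measures 9–16) with a perfect authentic cadence — a large antecedent–consequent pair, i.e. a double period.
Phrase 3 begins with different material from phrase 1, making it contrasting.

contrasting double period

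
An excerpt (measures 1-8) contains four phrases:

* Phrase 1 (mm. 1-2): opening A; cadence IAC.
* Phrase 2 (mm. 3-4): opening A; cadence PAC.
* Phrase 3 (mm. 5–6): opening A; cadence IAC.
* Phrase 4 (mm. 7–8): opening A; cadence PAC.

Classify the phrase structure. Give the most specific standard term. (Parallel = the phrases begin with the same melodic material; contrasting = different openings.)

repeated period

The cadence pattern IAC–PAC–IAC–PAC is weak–strong twice, and phrases 3–4 restate phrases 1–2: a period heard twice, not a double period (which would end weakly at phrase 2).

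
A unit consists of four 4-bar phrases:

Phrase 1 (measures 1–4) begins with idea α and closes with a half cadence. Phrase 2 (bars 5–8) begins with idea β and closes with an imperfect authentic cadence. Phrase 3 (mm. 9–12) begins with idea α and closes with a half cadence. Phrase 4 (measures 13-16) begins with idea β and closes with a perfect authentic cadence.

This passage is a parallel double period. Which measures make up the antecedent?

measures 1–8

In a double period the four phrases pair into a large antecedent (phrases 1–2, ending imperfect authentic cadence) and a large consequent (phrases 3–4, ending perfect authentic cadence). The antecedent spans mm. 1-8.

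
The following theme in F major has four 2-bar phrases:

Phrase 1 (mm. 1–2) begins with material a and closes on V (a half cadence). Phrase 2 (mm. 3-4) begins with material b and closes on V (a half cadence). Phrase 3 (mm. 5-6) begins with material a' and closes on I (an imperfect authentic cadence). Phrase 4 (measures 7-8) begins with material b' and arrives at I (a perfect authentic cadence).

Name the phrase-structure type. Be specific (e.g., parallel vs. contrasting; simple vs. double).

Four phrases in two halves: the first half (measures 1-4) ends with a half cadence, the second (bars 5–8) with a perfect authentic cadence — a large antecedent–consequent pair, i.e. a double period.
Phrase 3 begins with the same material as phrase 1, making it parallel.

parallel double period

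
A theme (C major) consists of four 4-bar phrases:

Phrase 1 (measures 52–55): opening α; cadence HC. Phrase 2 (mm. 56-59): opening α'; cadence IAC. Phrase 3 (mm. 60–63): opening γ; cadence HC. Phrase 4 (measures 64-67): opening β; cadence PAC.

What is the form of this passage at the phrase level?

contrasting double period

Four phrases in two halves: the first half (measures 52–59) ends with an imperfect authentic cadence, the second (bars 60-67) with a perfect authentic cadence — a large antecedent–consequent pair, i.e. a double period.
Phrase 3 begins with different material from phrase 1, making it contrasting.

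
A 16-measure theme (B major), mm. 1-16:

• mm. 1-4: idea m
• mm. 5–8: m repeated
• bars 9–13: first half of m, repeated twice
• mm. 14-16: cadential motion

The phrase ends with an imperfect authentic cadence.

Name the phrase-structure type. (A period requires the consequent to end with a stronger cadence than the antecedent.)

Basic idea (bars 1–4) + its repetition (mm. 5–8) form the presentation; fragmentation and cadence (measures 9-16) form the continuation — the 16-bar whole is a sentence.

sentence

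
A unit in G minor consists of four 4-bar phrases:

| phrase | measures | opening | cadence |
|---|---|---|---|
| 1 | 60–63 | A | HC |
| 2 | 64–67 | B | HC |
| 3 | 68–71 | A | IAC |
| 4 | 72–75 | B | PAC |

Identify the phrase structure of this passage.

Four phrases in two halves: the first half (mm. 60-67) ends with a half cadence, the second (bars 68–75) with a perfect authentic cadence — a large antecedent–consequent pair, i.e. a double period.
Phrase 3 begins with the same material as phrase 1, making it parallel.

parallel double period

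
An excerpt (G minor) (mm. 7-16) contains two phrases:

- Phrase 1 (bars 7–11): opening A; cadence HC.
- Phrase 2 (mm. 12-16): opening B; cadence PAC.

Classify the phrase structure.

contrasting period

Phrase 1 ends with a half cadence (weaker) and phrase 2 with a perfect authentic cadence (stronger): antecedent + consequent = a period.
The two phrases open with different material (A / B), so the period is contrasting.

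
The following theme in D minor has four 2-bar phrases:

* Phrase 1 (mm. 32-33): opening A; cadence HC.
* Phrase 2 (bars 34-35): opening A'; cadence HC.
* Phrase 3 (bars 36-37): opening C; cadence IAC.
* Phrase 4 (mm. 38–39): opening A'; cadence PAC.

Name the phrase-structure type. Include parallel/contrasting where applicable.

Four phrases in two halves: the first half (mm. 32–35) ends with a half cadence, the second (mm. 36–39) with a perfect authentic cadence — a large antecedent–consequent pair, i.e. a double period.
Phrase 3 begins with different material from phrase 1, making it contrasting.

contrasting double period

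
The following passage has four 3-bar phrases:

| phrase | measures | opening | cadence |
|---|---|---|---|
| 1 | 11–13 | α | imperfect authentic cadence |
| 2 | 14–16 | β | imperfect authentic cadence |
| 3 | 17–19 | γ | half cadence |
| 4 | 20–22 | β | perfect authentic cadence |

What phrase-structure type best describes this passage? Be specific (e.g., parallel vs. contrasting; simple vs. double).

Four phrases in two halves: the first half (bars 11-16) ends with an imperfect authentic cadence, the second (mm. 17-22) with a perfect authentic cadence — a large antecedent–consequent pair, i.e. a double period.
Phrase 3 begins with different material from phrase 1, making it contrasting.

contrasting double period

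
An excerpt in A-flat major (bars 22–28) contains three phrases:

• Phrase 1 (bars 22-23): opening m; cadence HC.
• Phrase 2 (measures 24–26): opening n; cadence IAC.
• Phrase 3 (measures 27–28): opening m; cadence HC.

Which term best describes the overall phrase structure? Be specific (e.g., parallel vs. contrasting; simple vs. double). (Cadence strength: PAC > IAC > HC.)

The final phrase closes with a half cadence, which is not stronger than the preceding imperfect authentic cadence; the 3 phrases lack an overall antecedent–consequent design and so form a phrase group.

phrase group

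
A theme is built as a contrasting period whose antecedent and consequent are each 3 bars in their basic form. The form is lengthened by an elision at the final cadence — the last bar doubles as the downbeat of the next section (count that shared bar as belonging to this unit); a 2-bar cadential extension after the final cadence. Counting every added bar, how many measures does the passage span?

8 measures

Basic contrasting period: 3 + 3 = 6 bars.
6 (basic form) + 2 (cadential extension) = 8.
The elision shares a bar with the next section but does not change this unit's count.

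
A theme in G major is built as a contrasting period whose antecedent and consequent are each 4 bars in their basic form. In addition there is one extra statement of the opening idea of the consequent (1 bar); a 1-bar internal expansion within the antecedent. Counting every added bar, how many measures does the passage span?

10 measures

Basic contrasting period: 4 + 4 = 8 bars.
8 (basic form) + 1 (extra statement) + 1 (internal expansion) = 10.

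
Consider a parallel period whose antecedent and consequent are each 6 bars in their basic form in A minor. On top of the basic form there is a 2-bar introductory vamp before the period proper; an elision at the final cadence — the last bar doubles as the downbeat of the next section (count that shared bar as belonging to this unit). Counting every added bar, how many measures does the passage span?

Basic parallel period: 6 + 6 = 12 bars.
12 (basic form) + 2 (introduction) = 14.
The elision shares a bar with the next section but does not change this unit's count.

14 measures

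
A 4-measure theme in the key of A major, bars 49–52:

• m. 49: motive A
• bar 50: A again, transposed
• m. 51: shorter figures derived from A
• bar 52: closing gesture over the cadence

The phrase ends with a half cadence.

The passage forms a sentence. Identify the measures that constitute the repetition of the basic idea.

The presentation of a sentence is the basic idea (bar 49) plus its repetition (bar 50); the repetition of the basic idea is therefore measure 50.

measures 50–50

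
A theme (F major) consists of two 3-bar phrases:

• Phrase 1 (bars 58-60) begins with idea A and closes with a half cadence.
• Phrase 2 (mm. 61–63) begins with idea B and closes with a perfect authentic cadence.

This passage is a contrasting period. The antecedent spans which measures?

The antecedent is the phrase ending with the weaker cadence (half cadence, phrase 1) and the consequent the one ending more conclusively (perfect authentic cadence, phrase 2); the antecedent is bars 58–60.

measures 58–60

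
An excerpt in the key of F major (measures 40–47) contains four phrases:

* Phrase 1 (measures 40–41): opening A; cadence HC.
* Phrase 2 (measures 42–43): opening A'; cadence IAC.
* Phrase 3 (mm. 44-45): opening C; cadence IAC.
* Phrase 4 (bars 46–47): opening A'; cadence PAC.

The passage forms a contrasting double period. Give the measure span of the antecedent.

measures 40–43

In a double period the four phrases pair into a large antecedent (phrases 1–2, ending imperfect authentic cadence) and a large consequent (phrases 3–4, ending perfect authentic cadence). The antecedent spans mm. 40-43.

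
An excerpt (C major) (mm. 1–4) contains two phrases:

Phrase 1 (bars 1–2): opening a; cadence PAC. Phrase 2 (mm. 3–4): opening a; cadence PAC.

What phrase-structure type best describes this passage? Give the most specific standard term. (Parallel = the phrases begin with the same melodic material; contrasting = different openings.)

repeated phrase

Both phrases have the same opening (a) and the same cadence (perfect authentic cadence): the second is a restatement, not a consequent, so this is a repeated phrase rather than a period.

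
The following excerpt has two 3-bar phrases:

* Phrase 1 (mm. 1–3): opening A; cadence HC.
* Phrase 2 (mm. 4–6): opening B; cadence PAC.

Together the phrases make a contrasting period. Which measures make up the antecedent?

The phrase ending with the weaker cadence (half cadence) is the antecedent; the one ending more conclusively (perfect authentic cadence) is the consequent. The antecedent is measures 1–3.

measures 1–3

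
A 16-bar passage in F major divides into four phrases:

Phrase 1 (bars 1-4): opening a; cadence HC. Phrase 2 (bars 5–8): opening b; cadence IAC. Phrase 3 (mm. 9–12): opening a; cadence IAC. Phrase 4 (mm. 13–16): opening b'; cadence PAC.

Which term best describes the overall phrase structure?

parallel double period

Four phrases in two halves: the first half (mm. 1–8) ends with an imperfect authentic cadence, the second (mm. 9–16) with a perfect authentic cadence — a large antecedent–consequent pair, i.e. a double period.
Phrase 3 begins with the same material as phrase 1, making it parallel.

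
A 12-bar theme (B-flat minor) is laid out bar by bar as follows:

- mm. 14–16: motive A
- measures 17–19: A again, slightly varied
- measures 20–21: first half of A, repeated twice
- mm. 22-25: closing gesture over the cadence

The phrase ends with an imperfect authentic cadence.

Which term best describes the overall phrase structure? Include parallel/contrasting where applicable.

sentence

Basic idea (bars 14-16) + its repetition (mm. 17–19) form the presentation; fragmentation and cadence (mm. 20-25) form the continuation — the 12-bar whole is a sentence.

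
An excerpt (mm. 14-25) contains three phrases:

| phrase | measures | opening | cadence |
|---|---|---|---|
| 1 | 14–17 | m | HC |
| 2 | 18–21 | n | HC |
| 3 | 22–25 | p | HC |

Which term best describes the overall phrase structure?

The final phrase closes with a half cadence, which is not stronger than the preceding half cadence; the 3 phrases lack an overall antecedent–consequent design and so form a phrase group.

phrase group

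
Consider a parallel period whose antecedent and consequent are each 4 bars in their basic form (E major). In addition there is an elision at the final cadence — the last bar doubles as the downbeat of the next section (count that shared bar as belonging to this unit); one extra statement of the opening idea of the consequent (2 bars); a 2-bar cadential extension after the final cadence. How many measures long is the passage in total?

Basic parallel period: 4 + 4 = 8 bars.
8 (basic form) + 2 (extra statement) + 2 (cadential extension) = 12.
The elision shares a bar with the next section but does not change this unit's count.

12 measures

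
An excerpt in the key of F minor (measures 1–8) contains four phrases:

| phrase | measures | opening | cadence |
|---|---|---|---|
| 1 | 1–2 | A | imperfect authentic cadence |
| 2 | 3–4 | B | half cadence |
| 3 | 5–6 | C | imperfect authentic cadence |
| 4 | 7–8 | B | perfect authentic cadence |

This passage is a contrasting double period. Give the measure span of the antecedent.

measures 1–4

In a double period the four phrases pair into a large antecedent (phrases 1–2, ending half cadence) and a large consequent (phrases 3–4, ending perfect authentic cadence). The antecedent spans mm. 1-4.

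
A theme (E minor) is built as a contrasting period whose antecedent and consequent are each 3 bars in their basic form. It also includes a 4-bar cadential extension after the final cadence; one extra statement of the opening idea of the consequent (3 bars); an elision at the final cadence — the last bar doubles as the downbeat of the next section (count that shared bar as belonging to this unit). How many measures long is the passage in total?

13 measures

Basic contrasting period: 3 + 3 = 6 bars.
6 (basic form) + 4 (cadential extension) + 3 (extra statement) = 13.
The elision shares a bar with the next section but does not change this unit's count.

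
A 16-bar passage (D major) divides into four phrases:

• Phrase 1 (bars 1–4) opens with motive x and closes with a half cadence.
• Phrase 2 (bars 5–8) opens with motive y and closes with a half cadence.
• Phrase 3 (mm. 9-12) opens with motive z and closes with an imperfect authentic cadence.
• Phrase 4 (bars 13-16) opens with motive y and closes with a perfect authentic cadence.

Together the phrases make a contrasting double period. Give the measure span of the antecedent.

In a double period the first pair of phrases (ending half cadence) is the large antecedent and the second pair (ending perfect authentic cadence) is the large consequent; the antecedent is measures 1–8.

measures 1–8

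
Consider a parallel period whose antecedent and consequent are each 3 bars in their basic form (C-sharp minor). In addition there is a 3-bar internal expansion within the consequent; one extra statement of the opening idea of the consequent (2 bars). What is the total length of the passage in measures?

11 measures

Basic parallel period: 3 + 3 = 6 bars.
6 (basic form) + 3 (internal expansion) + 2 (extra statement) = 11.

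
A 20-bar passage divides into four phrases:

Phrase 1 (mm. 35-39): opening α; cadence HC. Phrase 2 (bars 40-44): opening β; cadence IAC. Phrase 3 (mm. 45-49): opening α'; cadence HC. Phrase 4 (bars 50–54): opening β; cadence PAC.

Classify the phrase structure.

Four phrases in two halves: the first half (mm. 35-44) ends with an imperfect authentic cadence, the second (mm. 45-54) with a perfect authentic cadence — a large antecedent–consequent pair, i.e. a double period.
Phrase 3 begins with the same material as phrase 1, making it parallel.

parallel double period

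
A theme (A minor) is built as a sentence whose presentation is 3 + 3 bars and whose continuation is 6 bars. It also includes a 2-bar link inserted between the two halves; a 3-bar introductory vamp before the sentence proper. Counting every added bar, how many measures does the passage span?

Basic sentence: 3 + 3 + 6 = 12 bars.
12 (basic form) + 2 (link) + 3 (introduction) = 17.

17 measures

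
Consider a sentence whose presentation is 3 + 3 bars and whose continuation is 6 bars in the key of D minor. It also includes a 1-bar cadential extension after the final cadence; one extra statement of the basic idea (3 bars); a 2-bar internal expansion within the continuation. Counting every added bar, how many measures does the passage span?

Basic sentence: 3 + 3 + 6 = 12 bars.
12 (basic form) + 1 (cadential extension) + 3 (extra statement) + 2 (internal expansion) = 18.

18 measures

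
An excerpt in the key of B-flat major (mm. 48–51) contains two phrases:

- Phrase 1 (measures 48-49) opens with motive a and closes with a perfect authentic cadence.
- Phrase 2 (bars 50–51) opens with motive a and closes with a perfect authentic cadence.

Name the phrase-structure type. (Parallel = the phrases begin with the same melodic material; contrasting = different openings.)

Both phrases have the same opening (a) and the same cadence (perfect authentic cadence): the second is a restatement, not a consequent, so this is a repeated phrase rather than a period.

repeated phrase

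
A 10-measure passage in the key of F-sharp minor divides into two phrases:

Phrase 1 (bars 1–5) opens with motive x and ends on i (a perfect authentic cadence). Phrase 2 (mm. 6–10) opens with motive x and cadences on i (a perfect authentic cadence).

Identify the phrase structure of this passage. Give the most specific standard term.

Both phrases have the same opening (x) and the same cadence (perfect authentic cadence): the second is a restatement, not a consequent, so this is a repeated phrase rather than a period.

repeated phrase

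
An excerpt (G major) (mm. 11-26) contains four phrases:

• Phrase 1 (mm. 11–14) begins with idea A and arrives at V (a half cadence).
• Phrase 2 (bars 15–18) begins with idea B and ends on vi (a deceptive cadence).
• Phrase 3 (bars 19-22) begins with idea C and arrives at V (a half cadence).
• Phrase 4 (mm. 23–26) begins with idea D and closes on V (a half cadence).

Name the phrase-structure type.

Phrase 4 ends with a half cadence, no stronger than phrase 2's deceptive cadence, so the four phrases do not form a double period; nor do phrases 3–4 duplicate 1–2, so it is not a repeated period. With no phrase reaching a conclusive cadence, the passage is a phrase group.

phrase group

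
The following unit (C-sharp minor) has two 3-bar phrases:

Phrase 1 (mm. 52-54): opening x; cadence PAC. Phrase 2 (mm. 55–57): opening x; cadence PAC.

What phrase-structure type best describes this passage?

Both phrases have the same opening (x) and the same cadence (perfect authentic cadence): the second is a restatement, not a consequent, so this is a repeated phrase rather than a period.

repeated phrase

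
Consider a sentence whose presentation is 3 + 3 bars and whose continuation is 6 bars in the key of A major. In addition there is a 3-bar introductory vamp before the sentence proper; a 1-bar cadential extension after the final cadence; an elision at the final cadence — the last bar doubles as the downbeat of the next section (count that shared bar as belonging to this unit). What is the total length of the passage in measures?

16 measures

Basic sentence: 3 + 3 + 6 = 12 bars.
12 (basic form) + 3 (introduction) + 1 (cadential extension) = 16.
The elision shares a bar with the next section but does not change this unit's count.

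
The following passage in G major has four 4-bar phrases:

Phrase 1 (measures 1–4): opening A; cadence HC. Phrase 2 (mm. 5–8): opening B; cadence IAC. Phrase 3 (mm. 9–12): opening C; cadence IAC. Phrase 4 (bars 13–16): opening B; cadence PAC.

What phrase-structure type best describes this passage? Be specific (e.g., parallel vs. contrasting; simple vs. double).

Four phrases in two halves: the first half (mm. 1-8) ends with an imperfect authentic cadence, the second (mm. 9–16) with a perfect authentic cadence — a large antecedent–consequent pair, i.e. a double period.
Phrase 3 begins with different material from phrase 1, making it contrasting.

contrasting double period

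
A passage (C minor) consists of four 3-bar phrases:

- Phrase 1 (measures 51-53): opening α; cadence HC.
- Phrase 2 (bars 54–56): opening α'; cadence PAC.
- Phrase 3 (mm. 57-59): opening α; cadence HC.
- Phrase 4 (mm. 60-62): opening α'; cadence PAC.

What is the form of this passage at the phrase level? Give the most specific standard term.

The cadence pattern HC–PAC–HC–PAC is weak–strong twice, and phrases 3–4 restate phrases 1–2: a period heard twice, not a double period (which would end weakly at phrase 2).

repeated period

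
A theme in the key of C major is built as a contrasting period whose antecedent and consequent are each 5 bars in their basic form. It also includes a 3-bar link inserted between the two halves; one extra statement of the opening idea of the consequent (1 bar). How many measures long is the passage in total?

Basic contrasting period: 5 + 5 = 10 bars.
10 (basic form) + 3 (link) + 1 (extra statement) = 14.

14 measures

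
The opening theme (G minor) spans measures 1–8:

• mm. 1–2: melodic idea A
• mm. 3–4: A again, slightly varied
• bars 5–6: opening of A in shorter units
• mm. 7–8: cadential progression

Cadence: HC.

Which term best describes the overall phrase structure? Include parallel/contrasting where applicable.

Basic idea (mm. 1–2) + its repetition (measures 3-4) form the presentation; fragmentation and cadence (measures 5-8) form the continuation — the 8-bar whole is a sentence.

sentence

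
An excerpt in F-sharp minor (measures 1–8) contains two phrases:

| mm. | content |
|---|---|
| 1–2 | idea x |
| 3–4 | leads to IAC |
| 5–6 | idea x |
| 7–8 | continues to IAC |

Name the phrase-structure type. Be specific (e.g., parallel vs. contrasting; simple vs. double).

Both phrases have the same opening (x) and the same cadence (imperfect authentic cadence): the second is a restatement, not a consequent, so this is a repeated phrase rather than a period.

repeated phrase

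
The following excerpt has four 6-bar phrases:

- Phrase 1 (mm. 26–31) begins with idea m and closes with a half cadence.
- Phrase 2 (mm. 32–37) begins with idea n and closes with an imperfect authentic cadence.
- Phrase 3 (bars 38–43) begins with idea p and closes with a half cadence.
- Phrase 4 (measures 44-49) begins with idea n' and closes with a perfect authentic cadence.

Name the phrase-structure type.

contrasting double period

Four phrases in two halves: the first half (mm. 26-37) ends with an imperfect authentic cadence, the second (mm. 38–49) with a perfect authentic cadence — a large antecedent–consequent pair, i.e. a double period.
Phrase 3 begins with different material from phrase 1, making it contrasting.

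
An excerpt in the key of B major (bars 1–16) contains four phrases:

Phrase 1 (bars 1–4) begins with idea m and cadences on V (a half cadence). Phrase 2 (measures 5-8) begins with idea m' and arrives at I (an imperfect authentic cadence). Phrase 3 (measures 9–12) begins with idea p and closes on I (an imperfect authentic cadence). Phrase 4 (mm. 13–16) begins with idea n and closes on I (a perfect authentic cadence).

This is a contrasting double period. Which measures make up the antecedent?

In a double period the first pair of phrases (ending imperfect authentic cadence) is the large antecedent and the second pair (ending perfect authentic cadence) is the large consequent; the antecedent is measures 1–8.

measures 1–8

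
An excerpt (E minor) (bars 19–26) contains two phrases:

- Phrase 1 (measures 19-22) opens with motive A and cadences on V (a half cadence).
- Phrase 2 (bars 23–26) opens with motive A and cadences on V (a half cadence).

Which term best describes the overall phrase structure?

Both phrases have the same opening (A) and the same cadence (half cadence): the second is a restatement, not a consequent, so this is a repeated phrase rather than a period.

repeated phrase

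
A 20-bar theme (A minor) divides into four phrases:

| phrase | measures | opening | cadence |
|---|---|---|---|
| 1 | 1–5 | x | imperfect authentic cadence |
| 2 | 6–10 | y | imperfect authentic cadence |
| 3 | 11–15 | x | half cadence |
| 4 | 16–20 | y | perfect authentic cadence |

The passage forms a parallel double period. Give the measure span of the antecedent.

In a double period the four phrases pair into a large antecedent (phrases 1–2, ending imperfect authentic cadence) and a large consequent (phrases 3–4, ending perfect authentic cadence). The antecedent spans mm. 1–10.

measures 1–10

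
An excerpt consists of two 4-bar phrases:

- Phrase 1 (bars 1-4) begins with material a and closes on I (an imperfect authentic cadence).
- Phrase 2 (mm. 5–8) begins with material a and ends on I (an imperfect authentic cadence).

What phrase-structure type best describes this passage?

repeated phrase

Both phrases have the same opening (a) and the same cadence (imperfect authentic cadence): the second is a restatement, not a consequent, so this is a repeated phrase rather than a period.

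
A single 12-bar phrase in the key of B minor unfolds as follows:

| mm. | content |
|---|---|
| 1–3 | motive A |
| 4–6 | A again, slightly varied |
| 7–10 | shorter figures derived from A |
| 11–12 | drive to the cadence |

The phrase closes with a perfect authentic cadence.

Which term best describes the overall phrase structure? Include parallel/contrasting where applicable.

Basic idea (bars 1–3) + its repetition (measures 4–6) form the presentation; fragmentation and cadence (measures 7–12) form the continuation — the 12-bar whole is a sentence.

sentence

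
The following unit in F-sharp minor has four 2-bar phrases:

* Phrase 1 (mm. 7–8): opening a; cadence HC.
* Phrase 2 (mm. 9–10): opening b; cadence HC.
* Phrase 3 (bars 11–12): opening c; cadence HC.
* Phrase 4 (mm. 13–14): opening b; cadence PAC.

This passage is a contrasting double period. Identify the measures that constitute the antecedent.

measures 7–10

In a double period the four phrases pair into a large antecedent (phrases 1–2, ending half cadence) and a large consequent (phrases 3–4, ending perfect authentic cadence). The antecedent spans mm. 7–10.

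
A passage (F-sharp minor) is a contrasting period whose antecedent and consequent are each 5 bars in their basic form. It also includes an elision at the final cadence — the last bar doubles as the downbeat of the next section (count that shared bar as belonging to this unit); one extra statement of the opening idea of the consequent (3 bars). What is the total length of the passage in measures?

13 measures

Basic contrasting period: 5 + 5 = 10 bars.
10 (basic form) + 3 (extra statement) = 13.
The elision shares a bar with the next section but does not change this unit's count.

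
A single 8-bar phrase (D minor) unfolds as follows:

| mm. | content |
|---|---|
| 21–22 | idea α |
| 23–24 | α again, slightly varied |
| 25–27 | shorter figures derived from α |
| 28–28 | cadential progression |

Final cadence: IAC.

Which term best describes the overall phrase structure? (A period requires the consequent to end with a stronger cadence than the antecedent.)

sentence

Basic idea (bars 21–22) + its repetition (mm. 23-24) form the presentation; fragmentation and cadence (mm. 25–28) form the continuation — the 8-bar whole is a sentence.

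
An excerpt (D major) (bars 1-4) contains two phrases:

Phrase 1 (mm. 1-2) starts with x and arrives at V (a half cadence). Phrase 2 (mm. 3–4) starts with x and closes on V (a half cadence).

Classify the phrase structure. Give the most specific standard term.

Both phrases have the same opening (x) and the same cadence (half cadence): the second is a restatement, not a consequent, so this is a repeated phrase rather than a period.

repeated phrase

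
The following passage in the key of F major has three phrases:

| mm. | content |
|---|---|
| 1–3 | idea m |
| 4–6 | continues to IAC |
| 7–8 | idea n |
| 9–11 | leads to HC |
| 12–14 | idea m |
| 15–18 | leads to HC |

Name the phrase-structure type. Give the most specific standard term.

phrase group

The final phrase closes with a half cadence, which is not stronger than the preceding half cadence; the 3 phrases lack an overall antecedent–consequent design and so form a phrase group.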